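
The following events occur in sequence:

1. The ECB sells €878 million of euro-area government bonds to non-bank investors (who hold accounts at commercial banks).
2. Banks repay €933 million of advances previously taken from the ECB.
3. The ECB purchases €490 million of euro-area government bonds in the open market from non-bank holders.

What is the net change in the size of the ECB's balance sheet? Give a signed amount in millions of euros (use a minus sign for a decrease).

ECB balance sheet:
  Assets:      Securities −€388M, Loans to banks −€933M
  Liabilities: Bank reserves −€1321M
Change in total ECB assets = -€1321 million.

-€1321 million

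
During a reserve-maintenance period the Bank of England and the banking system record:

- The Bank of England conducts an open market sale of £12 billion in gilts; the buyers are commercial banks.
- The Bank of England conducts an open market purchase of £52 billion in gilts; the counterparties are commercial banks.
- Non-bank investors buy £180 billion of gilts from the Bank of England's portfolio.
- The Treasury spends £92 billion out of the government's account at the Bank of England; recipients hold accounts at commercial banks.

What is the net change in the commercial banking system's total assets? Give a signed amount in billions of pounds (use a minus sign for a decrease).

-£88 billion

OMO sale (to banks) £12 billion: just an asset swap on bank balance sheets → 0.
OMO purchase (from banks) £52 billion: just an asset swap on bank balance sheets → 0.
Asset sale (to non-banks) £180 billion: bank balance sheets shrink → −£180B.
Government spending £92 billion: bank balance sheets expand → +£92B.
Net: 0 + 0 − 180 + 92 = -£88 billion.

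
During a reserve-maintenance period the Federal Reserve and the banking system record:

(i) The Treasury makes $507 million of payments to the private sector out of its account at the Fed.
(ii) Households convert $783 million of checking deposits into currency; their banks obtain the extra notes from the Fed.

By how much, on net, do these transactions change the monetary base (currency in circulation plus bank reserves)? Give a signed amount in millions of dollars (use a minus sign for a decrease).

+$507 million

Government spending $507 million: a non-base liability converts back to reserves → +$507M.
Currency withdrawal $783 million: just a shift between currency and reserves — both are base money → 0.
Net: 507 + 0 = +$507 million.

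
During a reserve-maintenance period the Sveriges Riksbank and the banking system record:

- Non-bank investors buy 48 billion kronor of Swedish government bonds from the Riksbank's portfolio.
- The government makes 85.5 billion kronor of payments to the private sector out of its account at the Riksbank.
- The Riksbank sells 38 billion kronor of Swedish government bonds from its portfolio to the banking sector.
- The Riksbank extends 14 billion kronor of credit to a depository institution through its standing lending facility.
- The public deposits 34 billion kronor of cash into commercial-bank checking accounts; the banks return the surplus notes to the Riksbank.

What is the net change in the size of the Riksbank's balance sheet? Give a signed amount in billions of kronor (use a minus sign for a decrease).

-72 billion

Riksbank balance sheet:
  Assets:      Securities −86B, Loans to banks +14B
  Liabilities: Bank reserves +47.5B, Currency in circulation −34B, Government deposits −85.5B
Change in total Riksbank assets = -72 billion.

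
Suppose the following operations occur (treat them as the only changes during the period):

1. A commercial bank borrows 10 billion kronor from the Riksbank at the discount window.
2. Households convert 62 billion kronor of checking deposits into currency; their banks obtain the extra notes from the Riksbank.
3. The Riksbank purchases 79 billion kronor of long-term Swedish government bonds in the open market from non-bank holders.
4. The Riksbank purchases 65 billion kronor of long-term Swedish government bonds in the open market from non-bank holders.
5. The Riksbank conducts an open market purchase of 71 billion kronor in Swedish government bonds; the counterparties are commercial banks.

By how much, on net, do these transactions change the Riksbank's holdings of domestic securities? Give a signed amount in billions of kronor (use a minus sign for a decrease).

+215 billion

Riksbank balance sheet:
  Assets:      Securities +215B, Loans to banks +10B
  Liabilities: Bank reserves +163B, Currency in circulation +62B
So the change in the Riksbank's holdings of domestic securities is +215 billion.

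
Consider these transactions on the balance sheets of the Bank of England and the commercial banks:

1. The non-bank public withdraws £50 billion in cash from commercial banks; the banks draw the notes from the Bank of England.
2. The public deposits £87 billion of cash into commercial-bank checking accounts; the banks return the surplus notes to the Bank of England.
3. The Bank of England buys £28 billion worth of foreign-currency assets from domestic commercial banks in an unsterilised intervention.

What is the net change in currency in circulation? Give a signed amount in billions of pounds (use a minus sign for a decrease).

-£37 billion

Bank of England balance sheet:
  Assets:      Foreign assets +£28B
  Liabilities: Bank reserves +£65B, Currency in circulation −£37B
Commercial banking system:
  Assets:      Reserves at CB +£65B, Foreign assets −£28B
  Liabilities: Checkable deposits +£37B
So the change in currency in circulation is -£37 billion.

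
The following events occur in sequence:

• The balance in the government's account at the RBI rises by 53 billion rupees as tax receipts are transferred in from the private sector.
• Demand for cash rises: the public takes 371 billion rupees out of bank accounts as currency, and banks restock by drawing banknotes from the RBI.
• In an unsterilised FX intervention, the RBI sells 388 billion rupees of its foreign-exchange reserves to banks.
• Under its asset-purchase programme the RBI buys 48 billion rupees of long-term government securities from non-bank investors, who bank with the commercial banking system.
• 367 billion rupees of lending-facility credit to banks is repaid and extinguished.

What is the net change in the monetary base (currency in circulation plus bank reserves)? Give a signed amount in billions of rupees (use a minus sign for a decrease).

-760 billion

Government account inflow 53 billion rupees: reserves shift to a non-base liability → −53B.
Currency withdrawal 371 billion rupees: just a shift between currency and reserves — both are base money → 0.
FX sale 388 billion rupees: RBI balance sheet contracts → −388B.
Asset purchase (from non-banks) 48 billion rupees: RBI balance sheet expands → +48B.
Discount-window repayment 367 billion rupees: RBI balance sheet contracts → −367B.
Net: −53 + 0 − 388 + 48 − 367 = -760 billion.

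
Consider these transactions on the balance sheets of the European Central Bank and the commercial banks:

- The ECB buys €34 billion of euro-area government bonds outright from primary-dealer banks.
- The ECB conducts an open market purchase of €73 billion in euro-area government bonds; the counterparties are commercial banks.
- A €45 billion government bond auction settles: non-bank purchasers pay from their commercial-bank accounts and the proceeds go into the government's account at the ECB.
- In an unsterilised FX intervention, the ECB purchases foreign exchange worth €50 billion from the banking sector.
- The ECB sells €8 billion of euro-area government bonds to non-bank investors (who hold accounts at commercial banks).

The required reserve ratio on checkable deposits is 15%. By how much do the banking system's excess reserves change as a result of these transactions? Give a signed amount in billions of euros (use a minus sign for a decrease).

+€111.95 billion

OMO purchase (from banks) €34 billion: reserves +€34B, deposits 0.
OMO purchase (from banks) €73 billion: reserves +€73B, deposits 0.
Government account inflow €45 billion: reserves −€45B, deposits −€45B.
FX purchase €50 billion: reserves +€50B, deposits 0.
Asset sale (to non-banks) €8 billion: reserves −€8B, deposits −€8B.
Totals: Δreserves = +€104B, Δdeposits = −€53B.
Δrequired reserves = 15% × −€53B = −€7.95B.
Δexcess reserves = Δreserves − Δrequired = +€104B − (−€7.95B) = +€111.95 billion.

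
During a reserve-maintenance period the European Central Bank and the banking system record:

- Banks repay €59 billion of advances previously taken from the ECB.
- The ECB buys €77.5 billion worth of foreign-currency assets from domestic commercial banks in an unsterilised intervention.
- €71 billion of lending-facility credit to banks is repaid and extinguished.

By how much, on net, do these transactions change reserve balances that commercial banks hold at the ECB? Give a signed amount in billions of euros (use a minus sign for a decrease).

Discount-window repayment €59 billion: repayment is debited from reserves → −€59B.
FX purchase €77.5 billion: the ECB pays by crediting reserve accounts → +€77.5B.
Discount-window repayment €71 billion: repayment is debited from reserves → −€71B.
Net: −59 + 77.5 − 71 = -€52.5 billion.

-€52.5 billion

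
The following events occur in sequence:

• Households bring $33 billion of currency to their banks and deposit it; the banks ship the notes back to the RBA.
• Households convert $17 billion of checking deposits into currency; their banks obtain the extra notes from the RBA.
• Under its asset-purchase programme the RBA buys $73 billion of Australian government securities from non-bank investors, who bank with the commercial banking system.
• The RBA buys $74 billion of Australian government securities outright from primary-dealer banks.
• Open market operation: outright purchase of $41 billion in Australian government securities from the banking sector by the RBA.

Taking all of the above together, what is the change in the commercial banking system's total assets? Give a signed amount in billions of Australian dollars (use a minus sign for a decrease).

+$89 billion

Currency deposit $33 billion: bank balance sheets expand → +$33B.
Currency withdrawal $17 billion: bank balance sheets shrink → −$17B.
Asset purchase (from non-banks) $73 billion: bank balance sheets expand → +$73B.
OMO purchase (from banks) $74 billion: just an asset swap on bank balance sheets → 0.
OMO purchase (from banks) $41 billion: just an asset swap on bank balance sheets → 0.
Net: 33 − 17 + 73 + 0 + 0 = +$89 billion.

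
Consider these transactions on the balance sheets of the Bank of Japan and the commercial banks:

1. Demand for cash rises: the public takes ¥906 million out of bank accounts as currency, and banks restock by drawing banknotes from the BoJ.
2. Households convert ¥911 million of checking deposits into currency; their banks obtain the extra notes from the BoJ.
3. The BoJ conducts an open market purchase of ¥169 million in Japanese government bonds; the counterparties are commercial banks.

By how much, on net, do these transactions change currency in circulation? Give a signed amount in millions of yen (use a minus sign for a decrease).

+¥1817 million

Currency withdrawal ¥906 million: notes leave the central bank → +¥906M.
Currency withdrawal ¥911 million: notes leave the central bank → +¥911M.
OMO purchase (from banks) ¥169 million: no currency enters or leaves circulation → 0.
Net: 906 + 911 + 0 = +¥1817 million.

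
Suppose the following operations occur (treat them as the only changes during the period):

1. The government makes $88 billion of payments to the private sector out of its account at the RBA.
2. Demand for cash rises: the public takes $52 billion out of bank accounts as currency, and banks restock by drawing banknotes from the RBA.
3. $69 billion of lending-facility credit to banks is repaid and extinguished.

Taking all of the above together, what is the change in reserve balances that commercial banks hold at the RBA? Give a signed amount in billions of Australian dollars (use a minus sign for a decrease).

-$33 billion

RBA balance sheet:
  Assets:      Loans to banks −$69B
  Liabilities: Bank reserves −$33B, Currency in circulation +$52B, Government deposits −$88B
So the change in reserve balances that commercial banks hold at the RBA is -$33 billion.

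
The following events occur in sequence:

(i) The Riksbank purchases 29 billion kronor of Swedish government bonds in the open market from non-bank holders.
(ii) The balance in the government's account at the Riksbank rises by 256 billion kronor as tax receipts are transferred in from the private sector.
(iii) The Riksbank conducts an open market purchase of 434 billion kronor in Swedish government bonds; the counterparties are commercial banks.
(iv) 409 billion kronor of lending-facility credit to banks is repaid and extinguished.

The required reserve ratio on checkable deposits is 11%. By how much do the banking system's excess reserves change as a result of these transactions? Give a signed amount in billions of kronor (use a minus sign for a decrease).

Asset purchase (from non-banks) 29 billion kronor: reserves +29B, deposits +29B.
Government account inflow 256 billion kronor: reserves −256B, deposits −256B.
OMO purchase (from banks) 434 billion kronor: reserves +434B, deposits 0.
Discount-window repayment 409 billion kronor: reserves −409B, deposits 0.
Totals: Δreserves = −202B, Δdeposits = −227B.
Δrequired reserves = 11% × −227B = −24.97B.
Δexcess reserves = Δreserves − Δrequired = −202B − (−24.97B) = -177.03 billion.

-177.03 billion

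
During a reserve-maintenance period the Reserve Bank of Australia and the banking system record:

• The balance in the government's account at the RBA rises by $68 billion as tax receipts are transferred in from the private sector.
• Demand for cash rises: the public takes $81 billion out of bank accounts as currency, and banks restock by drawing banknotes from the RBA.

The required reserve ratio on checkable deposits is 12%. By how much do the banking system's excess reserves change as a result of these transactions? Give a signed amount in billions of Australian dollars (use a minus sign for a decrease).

-$131.12 billion

Government account inflow $68 billion: reserves −$68B, deposits −$68B.
Currency withdrawal $81 billion: reserves −$81B, deposits −$81B.
Totals: Δreserves = −$149B, Δdeposits = −$149B.
Δrequired reserves = 12% × −$149B = −$17.88B.
Δexcess reserves = Δreserves − Δrequired = −$149B − (−$17.88B) = -$131.12 billion.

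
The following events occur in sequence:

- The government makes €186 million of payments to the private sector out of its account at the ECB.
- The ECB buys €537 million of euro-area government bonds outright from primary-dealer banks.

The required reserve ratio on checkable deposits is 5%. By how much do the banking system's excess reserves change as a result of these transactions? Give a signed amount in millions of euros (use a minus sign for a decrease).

+€713.7 million

Government spending €186 million: reserves +€186M, deposits +€186M.
OMO purchase (from banks) €537 million: reserves +€537M, deposits 0.
Totals: Δreserves = +€723M, Δdeposits = +€186M.
Δrequired reserves = 5% × +€186M = +€9.3M.
Δexcess reserves = Δreserves − Δrequired = +€723M − (+€9.3M) = +€713.7 million.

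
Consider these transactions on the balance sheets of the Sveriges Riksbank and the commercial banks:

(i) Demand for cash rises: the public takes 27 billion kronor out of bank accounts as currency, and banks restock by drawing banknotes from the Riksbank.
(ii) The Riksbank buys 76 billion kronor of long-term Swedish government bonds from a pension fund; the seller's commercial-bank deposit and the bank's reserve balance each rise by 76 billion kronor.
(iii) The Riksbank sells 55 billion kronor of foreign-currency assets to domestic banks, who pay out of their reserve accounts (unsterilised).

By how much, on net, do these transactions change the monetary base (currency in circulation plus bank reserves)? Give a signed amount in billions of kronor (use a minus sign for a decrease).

Currency withdrawal 27 billion kronor: just a shift between currency and reserves — both are base money → 0.
Asset purchase (from non-banks) 76 billion kronor: Riksbank balance sheet expands → +76B.
FX sale 55 billion kronor: Riksbank balance sheet contracts → −55B.
Net: 0 + 76 − 55 = +21 billion.

+21 billion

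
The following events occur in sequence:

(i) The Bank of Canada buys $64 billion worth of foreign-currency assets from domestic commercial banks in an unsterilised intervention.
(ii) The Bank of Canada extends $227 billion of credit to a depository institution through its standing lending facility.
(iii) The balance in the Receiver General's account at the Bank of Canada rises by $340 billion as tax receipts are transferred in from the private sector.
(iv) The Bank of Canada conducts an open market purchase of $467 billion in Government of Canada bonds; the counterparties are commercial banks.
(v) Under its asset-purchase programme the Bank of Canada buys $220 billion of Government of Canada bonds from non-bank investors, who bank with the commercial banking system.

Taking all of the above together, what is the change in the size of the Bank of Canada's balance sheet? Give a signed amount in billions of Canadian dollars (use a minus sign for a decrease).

Bank of Canada balance sheet:
  Assets:      Securities +$687B, Loans to banks +$227B, Foreign assets +$64B
  Liabilities: Bank reserves +$638B, Government deposits +$340B
Change in total Bank of Canada assets = +$978 billion.

+$978 billion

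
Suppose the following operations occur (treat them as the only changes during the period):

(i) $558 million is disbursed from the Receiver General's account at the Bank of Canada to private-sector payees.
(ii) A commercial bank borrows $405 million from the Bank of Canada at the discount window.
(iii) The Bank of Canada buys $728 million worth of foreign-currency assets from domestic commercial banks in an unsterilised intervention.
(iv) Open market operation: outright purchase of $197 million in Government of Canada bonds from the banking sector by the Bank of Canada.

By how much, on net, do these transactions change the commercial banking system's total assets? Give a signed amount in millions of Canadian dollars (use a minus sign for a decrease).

Bank of Canada balance sheet:
  Assets:      Securities +$197M, Loans to banks +$405M, Foreign assets +$728M
  Liabilities: Bank reserves +$1888M, Government deposits −$558M
Commercial banking system:
  Assets:      Reserves at CB +$1888M, Securities −$197M, Foreign assets −$728M
  Liabilities: Checkable deposits +$558M, Borrowings from CB +$405M
Change in total bank assets = +$963 million.

+$963 million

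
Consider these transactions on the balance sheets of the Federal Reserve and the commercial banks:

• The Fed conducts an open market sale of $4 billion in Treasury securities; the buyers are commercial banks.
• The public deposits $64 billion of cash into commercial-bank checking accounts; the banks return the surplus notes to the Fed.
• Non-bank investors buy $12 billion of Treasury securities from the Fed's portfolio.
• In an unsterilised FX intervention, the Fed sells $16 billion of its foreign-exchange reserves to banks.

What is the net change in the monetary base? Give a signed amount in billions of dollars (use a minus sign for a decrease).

OMO sale (to banks) $4 billion: Fed balance sheet contracts → −$4B.
Currency deposit $64 billion: just a shift between currency and reserves — both are base money → 0.
Asset sale (to non-banks) $12 billion: Fed balance sheet contracts → −$12B.
FX sale $16 billion: Fed balance sheet contracts → −$16B.
Net: −4 + 0 − 12 − 16 = -$32 billion.

-$32 billion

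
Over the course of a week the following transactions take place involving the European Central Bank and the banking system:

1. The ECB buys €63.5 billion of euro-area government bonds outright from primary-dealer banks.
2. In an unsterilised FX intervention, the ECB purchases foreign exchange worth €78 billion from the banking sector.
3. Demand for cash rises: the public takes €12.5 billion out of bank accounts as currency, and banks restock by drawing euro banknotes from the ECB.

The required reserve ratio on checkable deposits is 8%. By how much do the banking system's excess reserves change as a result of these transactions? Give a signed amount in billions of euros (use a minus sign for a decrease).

+€130 billion

OMO purchase (from banks) €63.5 billion: reserves +€63.5B, deposits 0.
FX purchase €78 billion: reserves +€78B, deposits 0.
Currency withdrawal €12.5 billion: reserves −€12.5B, deposits −€12.5B.
Totals: Δreserves = +€129B, Δdeposits = −€12.5B.
Δrequired reserves = 8% × −€12.5B = −€1B.
Δexcess reserves = Δreserves − Δrequired = +€129B − (−€1B) = +€130 billion.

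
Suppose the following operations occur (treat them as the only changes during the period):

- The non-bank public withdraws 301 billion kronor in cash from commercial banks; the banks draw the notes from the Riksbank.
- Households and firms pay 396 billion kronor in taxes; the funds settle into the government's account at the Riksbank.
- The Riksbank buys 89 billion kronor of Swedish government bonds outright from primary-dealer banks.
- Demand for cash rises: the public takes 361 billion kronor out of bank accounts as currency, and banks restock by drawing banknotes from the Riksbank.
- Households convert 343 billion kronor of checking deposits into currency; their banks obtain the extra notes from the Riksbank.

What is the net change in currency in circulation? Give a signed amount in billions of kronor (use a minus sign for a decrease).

Currency withdrawal 301 billion kronor: notes leave the central bank → +301B.
Government account inflow 396 billion kronor: no currency enters or leaves circulation → 0.
OMO purchase (from banks) 89 billion kronor: no currency enters or leaves circulation → 0.
Currency withdrawal 361 billion kronor: notes leave the central bank → +361B.
Currency withdrawal 343 billion kronor: notes leave the central bank → +343B.
Net: 301 + 0 + 0 + 361 + 343 = +1005 billion.

+1005 billion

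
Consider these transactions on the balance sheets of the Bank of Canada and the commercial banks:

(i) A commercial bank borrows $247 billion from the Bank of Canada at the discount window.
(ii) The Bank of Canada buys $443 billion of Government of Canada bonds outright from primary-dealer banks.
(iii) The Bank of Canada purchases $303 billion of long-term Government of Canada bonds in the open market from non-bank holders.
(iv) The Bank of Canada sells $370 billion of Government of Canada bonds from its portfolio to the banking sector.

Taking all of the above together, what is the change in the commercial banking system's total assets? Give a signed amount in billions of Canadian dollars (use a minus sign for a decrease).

Bank of Canada balance sheet:
  Assets:      Securities +$376B, Loans to banks +$247B
  Liabilities: Bank reserves +$623B
Commercial banking system:
  Assets:      Reserves at CB +$623B, Securities −$73B
  Liabilities: Checkable deposits +$303B, Borrowings from CB +$247B
Change in total bank assets = +$550 billion.

+$550 billion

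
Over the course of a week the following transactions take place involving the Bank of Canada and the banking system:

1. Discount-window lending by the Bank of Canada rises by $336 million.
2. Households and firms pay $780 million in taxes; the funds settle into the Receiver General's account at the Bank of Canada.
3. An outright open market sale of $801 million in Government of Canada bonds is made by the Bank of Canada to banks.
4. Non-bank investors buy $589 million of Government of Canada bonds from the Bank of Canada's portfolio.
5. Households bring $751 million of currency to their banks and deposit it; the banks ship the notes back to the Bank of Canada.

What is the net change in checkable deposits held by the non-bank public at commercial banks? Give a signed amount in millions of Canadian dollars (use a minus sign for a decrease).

-$618 million

Discount-window loan $336 million: the counterparty is a bank, so public deposits are unchanged → 0.
Government account inflow $780 million: non-bank counterparties' bank balances fall → −$780M.
OMO sale (to banks) $801 million: the counterparty is a bank, so public deposits are unchanged → 0.
Asset sale (to non-banks) $589 million: non-bank counterparties' bank balances fall → −$589M.
Currency deposit $751 million: non-bank counterparties' bank balances rise → +$751M.
Net: 0 − 780 + 0 − 589 + 751 = -$618 million.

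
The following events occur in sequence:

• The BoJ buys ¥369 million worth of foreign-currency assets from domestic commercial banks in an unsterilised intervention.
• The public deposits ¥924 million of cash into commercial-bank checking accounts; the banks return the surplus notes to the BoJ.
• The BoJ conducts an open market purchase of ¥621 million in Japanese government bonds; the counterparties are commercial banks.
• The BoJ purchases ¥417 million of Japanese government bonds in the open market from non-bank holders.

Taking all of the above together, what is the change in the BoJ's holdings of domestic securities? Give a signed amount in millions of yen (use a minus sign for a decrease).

FX purchase ¥369 million: the BoJ's securities portfolio is untouched → 0.
Currency deposit ¥924 million: the BoJ's securities portfolio is untouched → 0.
OMO purchase (from banks) ¥621 million: securities added to the BoJ's portfolio → +¥621M.
Asset purchase (from non-banks) ¥417 million: securities added to the BoJ's portfolio → +¥417M.
Net: 0 + 0 + 621 + 417 = +¥1038 million.

+¥1038 million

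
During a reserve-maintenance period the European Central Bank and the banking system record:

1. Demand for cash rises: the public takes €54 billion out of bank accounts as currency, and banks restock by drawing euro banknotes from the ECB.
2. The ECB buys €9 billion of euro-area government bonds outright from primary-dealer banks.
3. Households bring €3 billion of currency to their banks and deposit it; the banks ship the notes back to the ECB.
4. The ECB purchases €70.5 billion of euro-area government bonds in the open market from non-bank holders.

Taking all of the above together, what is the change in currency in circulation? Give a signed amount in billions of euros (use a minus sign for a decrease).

Currency withdrawal €54 billion: notes leave the central bank → +€54B.
OMO purchase (from banks) €9 billion: no currency enters or leaves circulation → 0.
Currency deposit €3 billion: notes return to the central bank → −€3B.
Asset purchase (from non-banks) €70.5 billion: no currency enters or leaves circulation → 0.
Net: 54 + 0 − 3 + 0 = +€51 billion.

+€51 billion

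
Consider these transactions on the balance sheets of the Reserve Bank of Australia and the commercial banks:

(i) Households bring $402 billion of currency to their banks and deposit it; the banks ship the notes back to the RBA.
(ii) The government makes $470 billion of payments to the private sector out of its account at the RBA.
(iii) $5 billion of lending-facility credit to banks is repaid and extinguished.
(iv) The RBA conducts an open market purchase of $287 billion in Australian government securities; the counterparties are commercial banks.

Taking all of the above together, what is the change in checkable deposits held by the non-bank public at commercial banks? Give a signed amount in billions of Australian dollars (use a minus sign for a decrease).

+$872 billion

Currency deposit $402 billion: non-bank counterparties' bank balances rise → +$402B.
Government spending $470 billion: non-bank counterparties' bank balances rise → +$470B.
Discount-window repayment $5 billion: the counterparty is a bank, so public deposits are unchanged → 0.
OMO purchase (from banks) $287 billion: the counterparty is a bank, so public deposits are unchanged → 0.
Net: 402 + 470 + 0 + 0 = +$872 billion.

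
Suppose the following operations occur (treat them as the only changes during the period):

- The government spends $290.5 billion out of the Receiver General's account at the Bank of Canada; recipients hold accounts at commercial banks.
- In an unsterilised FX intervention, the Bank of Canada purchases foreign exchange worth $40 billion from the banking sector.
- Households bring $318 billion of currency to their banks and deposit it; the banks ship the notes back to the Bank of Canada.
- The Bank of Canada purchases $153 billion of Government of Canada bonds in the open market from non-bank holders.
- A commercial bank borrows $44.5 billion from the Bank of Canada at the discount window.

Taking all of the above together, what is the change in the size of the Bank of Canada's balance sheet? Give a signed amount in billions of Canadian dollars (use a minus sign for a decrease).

+$237.5 billion

Government spending $290.5 billion: only the composition of liabilities changes → 0.
FX purchase $40 billion: a Bank of Canada asset is acquired → +$40B.
Currency deposit $318 billion: only the composition of liabilities changes → 0.
Asset purchase (from non-banks) $153 billion: a Bank of Canada asset is acquired → +$153B.
Discount-window loan $44.5 billion: a Bank of Canada asset is acquired → +$44.5B.
Net: 0 + 40 + 0 + 153 + 44.5 = +$237.5 billion.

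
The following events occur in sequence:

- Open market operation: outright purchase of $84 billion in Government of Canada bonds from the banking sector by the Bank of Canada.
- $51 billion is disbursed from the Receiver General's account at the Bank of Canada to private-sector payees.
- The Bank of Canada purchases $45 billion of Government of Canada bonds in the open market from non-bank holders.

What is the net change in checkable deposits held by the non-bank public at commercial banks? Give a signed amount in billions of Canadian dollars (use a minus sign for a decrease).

+$96 billion

OMO purchase (from banks) $84 billion: the counterparty is a bank, so public deposits are unchanged → 0.
Government spending $51 billion: non-bank counterparties' bank balances rise → +$51B.
Asset purchase (from non-banks) $45 billion: non-bank counterparties' bank balances rise → +$45B.
Net: 0 + 51 + 45 = +$96 billion.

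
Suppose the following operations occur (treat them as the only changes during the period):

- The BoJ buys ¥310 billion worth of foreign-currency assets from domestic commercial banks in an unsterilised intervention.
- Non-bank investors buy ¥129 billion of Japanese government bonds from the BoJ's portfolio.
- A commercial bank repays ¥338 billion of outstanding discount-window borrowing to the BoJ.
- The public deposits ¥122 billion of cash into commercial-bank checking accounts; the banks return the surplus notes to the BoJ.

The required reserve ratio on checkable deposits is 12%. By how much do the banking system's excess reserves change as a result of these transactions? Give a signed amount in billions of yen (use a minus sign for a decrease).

-¥34.16 billion

FX purchase ¥310 billion: reserves +¥310B, deposits 0.
Asset sale (to non-banks) ¥129 billion: reserves −¥129B, deposits −¥129B.
Discount-window repayment ¥338 billion: reserves −¥338B, deposits 0.
Currency deposit ¥122 billion: reserves +¥122B, deposits +¥122B.
Totals: Δreserves = −¥35B, Δdeposits = −¥7B.
Δrequired reserves = 12% × −¥7B = −¥0.84B.
Δexcess reserves = Δreserves − Δrequired = −¥35B − (−¥0.84B) = -¥34.16 billion.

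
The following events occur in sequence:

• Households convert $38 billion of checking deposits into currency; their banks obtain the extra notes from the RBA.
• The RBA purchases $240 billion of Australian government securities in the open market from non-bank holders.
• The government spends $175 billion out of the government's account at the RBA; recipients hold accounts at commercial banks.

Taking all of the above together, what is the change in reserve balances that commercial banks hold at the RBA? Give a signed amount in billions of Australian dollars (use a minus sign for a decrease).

Currency withdrawal $38 billion: banks swap reserves for currency → −$38B.
Asset purchase (from non-banks) $240 billion: the RBA pays by crediting reserve accounts → +$240B.
Government spending $175 billion: government payments flow into bank reserve accounts → +$175B.
Net: −38 + 240 + 175 = +$377 billion.

+$377 billion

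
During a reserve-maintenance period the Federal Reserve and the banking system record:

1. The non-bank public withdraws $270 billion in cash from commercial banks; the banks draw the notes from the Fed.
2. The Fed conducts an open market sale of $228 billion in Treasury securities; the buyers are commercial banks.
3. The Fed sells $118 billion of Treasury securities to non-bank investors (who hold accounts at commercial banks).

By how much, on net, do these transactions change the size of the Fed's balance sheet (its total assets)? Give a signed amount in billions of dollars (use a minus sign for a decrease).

-$346 billion

Currency withdrawal $270 billion: only the composition of liabilities changes → 0.
OMO sale (to banks) $228 billion: a Fed asset is shed → −$228B.
Asset sale (to non-banks) $118 billion: a Fed asset is shed → −$118B.
Net: 0 − 228 − 118 = -$346 billion.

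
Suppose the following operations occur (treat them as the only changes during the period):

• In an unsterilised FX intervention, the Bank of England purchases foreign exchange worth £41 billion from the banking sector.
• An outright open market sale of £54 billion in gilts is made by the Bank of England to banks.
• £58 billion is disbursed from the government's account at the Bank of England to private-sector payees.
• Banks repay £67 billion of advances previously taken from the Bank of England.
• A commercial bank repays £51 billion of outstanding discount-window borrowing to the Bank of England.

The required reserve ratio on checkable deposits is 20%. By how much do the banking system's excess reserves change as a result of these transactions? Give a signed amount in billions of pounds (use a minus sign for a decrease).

FX purchase £41 billion: reserves +£41B, deposits 0.
OMO sale (to banks) £54 billion: reserves −£54B, deposits 0.
Government spending £58 billion: reserves +£58B, deposits +£58B.
Discount-window repayment £67 billion: reserves −£67B, deposits 0.
Discount-window repayment £51 billion: reserves −£51B, deposits 0.
Totals: Δreserves = −£73B, Δdeposits = +£58B.
Δrequired reserves = 20% × +£58B = +£11.6B.
Δexcess reserves = Δreserves − Δrequired = −£73B − (+£11.6B) = -£84.6 billion.

-£84.6 billion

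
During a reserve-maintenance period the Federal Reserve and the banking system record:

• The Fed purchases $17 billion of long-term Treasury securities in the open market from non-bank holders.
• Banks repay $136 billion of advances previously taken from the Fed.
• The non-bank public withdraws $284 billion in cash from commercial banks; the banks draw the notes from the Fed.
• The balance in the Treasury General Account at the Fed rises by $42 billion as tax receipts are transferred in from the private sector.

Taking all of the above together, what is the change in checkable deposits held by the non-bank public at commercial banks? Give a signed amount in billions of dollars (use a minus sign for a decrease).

Fed balance sheet:
  Assets:      Securities +$17B, Loans to banks −$136B
  Liabilities: Bank reserves −$445B, Currency in circulation +$284B, Government deposits +$42B
Commercial banking system:
  Assets:      Reserves at CB −$445B
  Liabilities: Checkable deposits −$309B, Borrowings from CB −$136B
So the change in checkable deposits held by the non-bank public at commercial banks is -$309 billion.

-$309 billion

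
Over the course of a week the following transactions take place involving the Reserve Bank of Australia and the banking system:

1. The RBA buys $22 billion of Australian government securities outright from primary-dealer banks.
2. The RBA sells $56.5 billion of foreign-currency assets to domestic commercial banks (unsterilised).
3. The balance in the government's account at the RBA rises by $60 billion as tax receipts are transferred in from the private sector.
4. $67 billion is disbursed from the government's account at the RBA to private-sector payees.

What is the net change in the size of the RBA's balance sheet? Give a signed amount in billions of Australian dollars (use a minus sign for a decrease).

RBA balance sheet:
  Assets:      Securities +$22B, Foreign assets −$56.5B
  Liabilities: Bank reserves −$27.5B, Government deposits −$7B
Change in total RBA assets = -$34.5 billion.

-$34.5 billion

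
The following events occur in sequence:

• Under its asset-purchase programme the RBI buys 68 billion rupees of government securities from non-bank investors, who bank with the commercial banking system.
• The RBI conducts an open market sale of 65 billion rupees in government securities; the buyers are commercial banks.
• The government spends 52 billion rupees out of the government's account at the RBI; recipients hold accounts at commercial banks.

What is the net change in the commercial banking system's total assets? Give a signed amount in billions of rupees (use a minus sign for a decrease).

Asset purchase (from non-banks) 68 billion rupees: bank balance sheets expand → +68B.
OMO sale (to banks) 65 billion rupees: just an asset swap on bank balance sheets → 0.
Government spending 52 billion rupees: bank balance sheets expand → +52B.
Net: 68 + 0 + 52 = +120 billion.

+120 billion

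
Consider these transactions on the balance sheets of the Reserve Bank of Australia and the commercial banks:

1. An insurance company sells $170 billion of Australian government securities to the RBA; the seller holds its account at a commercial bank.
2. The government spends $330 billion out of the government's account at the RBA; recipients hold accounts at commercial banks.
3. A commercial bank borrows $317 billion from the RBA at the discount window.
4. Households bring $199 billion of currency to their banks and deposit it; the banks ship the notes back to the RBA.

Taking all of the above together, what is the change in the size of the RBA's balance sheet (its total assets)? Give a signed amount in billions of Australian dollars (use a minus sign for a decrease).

RBA balance sheet:
  Assets:      Securities +$170B, Loans to banks +$317B
  Liabilities: Bank reserves +$1016B, Currency in circulation −$199B, Government deposits −$330B
Commercial banking system:
  Assets:      Reserves at CB +$1016B
  Liabilities: Checkable deposits +$699B, Borrowings from CB +$317B
Change in total RBA assets = +$487 billion.

+$487 billion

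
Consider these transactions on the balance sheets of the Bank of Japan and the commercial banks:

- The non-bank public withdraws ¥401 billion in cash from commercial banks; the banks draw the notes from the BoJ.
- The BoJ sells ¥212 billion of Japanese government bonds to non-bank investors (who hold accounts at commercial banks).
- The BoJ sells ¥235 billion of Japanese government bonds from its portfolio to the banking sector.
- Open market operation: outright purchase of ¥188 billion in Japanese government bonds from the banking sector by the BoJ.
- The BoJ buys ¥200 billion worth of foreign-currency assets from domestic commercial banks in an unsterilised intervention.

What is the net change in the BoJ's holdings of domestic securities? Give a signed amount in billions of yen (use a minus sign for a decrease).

Currency withdrawal ¥401 billion: the BoJ's securities portfolio is untouched → 0.
Asset sale (to non-banks) ¥212 billion: securities removed from the BoJ's portfolio → −¥212B.
OMO sale (to banks) ¥235 billion: securities removed from the BoJ's portfolio → −¥235B.
OMO purchase (from banks) ¥188 billion: securities added to the BoJ's portfolio → +¥188B.
FX purchase ¥200 billion: the BoJ's securities portfolio is untouched → 0.
Net: 0 − 212 − 235 + 188 + 0 = -¥259 billion.

-¥259 billion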